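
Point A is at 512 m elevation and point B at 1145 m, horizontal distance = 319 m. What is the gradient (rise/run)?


gradient = (1145 - 512) / 319 = 633 / 319 = 1.9843

1.9843


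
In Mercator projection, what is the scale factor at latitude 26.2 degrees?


SF = 1 / cos(26.2) = 1 / 0.897258 = 1.115

1.115


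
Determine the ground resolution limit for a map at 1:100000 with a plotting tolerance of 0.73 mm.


ground = 0.73 mm * 100000 / 1000 = 73.0 m

73.0 m


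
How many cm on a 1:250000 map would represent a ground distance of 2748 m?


map_cm = 2748 * 100 / 250000 = 1.0992 cm ≈ 1.1 cm

1.1 cm


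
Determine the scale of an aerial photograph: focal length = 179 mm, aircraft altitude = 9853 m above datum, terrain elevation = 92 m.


scale = f / (H - h) = 179 mm / 9761 m = 179 / 9761000 = 1:54531

1:54531


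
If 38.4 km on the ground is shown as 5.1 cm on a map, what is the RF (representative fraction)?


ground = 38.4 km = 3840000 cm; RF denominator = ground / map = 3840000 / 5.1 ≈ 752941; RF = 1:752941

1:752941


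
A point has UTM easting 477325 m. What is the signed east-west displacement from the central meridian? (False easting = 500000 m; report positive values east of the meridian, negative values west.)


displacement = 477325 - 500000 = -22675 m

-22675 m


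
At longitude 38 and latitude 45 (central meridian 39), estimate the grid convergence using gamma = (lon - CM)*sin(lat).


gamma = (38 - 39) * sin(45) = -1 * 0.707107 = -0.707 degrees

-0.707 degrees


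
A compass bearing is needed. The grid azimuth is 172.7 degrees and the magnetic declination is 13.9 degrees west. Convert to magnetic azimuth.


magnetic azimuth = grid azimuth - declination (east +ve)
mag_az = 172.7 - -13.9 = 186.6 degrees

186.6 degrees


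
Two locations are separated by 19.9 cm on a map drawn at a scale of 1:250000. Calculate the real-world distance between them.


ground = 19.9 cm * 250000 / 100 = 49750.0 m = 49.75 km

49.75 km


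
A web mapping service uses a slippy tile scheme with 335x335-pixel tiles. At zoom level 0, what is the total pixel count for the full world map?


tiles per axis = 2^0 = 1
total tiles = 1^2 = 1
pixels per axis = 1 * 335 = 335
total pixels = 335^2 = 112225

112225 pixels


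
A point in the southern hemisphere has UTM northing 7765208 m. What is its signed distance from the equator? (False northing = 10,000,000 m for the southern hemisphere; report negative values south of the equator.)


For southern: actual = 7765208 - 10000000 = -2234792 m

-2234792 m


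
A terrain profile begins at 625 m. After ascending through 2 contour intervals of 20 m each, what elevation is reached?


elevation = 625 + 2 * 20 = 665 m

665 m


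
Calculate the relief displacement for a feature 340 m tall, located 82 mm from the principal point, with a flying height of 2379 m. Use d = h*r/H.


d = h * r / H = 340 * 82 / 2379 = 11.72 mm

11.72 mm


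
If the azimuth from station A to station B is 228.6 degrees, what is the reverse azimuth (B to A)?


back azimuth = (228.6 + 180) mod 360 = 48.6 degrees

48.6 degrees


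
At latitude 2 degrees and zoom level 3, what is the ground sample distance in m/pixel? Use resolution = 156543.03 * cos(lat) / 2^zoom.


res = 156543.03 * cos(2) / 2^3 = 156543.03 * 0.99939083 / 8 = 19555.96 m/pixel

19555.96 m/pixel


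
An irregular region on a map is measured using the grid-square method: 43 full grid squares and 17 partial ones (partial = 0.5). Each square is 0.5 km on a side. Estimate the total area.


effective squares = 43 + 17 * 0.5 = 51.5
area = 51.5 * 0.25 = 12.875 km^2

12.875 km^2


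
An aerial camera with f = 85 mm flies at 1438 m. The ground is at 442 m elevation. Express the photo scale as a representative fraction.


scale = f / (H - h) = 85 mm / 996 m = 85 / 996000 = 1:11718

1:11718


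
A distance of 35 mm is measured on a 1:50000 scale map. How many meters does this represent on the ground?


ground = 35 mm * 50000 / 1000 = 1750.0 m

1750.0 m


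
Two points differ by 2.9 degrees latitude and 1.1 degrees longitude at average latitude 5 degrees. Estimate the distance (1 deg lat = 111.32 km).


dlat_km = 2.9 * 111.32 = 322.828
dlon_km = 1.1 * 111.32 * cos(5) ≈ 121.986
dist = sqrt(322.828^2 + 121.986^2) ≈ 345.1 km

345.1 km


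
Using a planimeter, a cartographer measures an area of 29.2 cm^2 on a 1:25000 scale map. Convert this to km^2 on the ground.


ground_area = 29.2 * (25000/100)^2 = 1825000.0 m^2 = 1.825 km^2

1.825 km^2


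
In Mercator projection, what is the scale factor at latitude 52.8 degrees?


SF = 1 / cos(52.8) = 1 / 0.604599 = 1.654

1.654


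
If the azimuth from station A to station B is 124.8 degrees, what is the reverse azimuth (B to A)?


back azimuth = (124.8 + 180) mod 360 = 304.8 degrees

304.8 degrees


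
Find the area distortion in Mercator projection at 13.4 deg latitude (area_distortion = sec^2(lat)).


area_distortion = 1/cos^2(13.4) = 1.057

1.057


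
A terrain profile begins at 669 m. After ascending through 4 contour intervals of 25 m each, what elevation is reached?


elevation = 669 + 4 * 25 = 769 m

769 m


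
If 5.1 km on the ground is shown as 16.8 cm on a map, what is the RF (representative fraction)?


ground = 5.1 km = 510000 cm; RF denominator = ground / map = 510000 / 16.8 ≈ 30357; RF = 1:30357

1:30357


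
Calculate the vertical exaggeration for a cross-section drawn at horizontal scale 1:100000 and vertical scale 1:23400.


VE = horizontal_scale / vertical_scale = 100000 / 23400 ≈ 4.3

4.3x


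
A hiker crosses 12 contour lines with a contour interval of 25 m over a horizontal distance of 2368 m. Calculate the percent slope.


elevation change = 12 * 25 = 300 m
slope = 300 / 2368 * 100 = 12.7%

12.7%


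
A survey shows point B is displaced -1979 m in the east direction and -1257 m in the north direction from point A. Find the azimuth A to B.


az = atan2(-1979, -1257) = -122.4 deg
adjusted to 0-360: 237.6 degrees

237.6 degrees


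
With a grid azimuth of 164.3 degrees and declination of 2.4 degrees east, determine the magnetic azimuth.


magnetic azimuth = grid azimuth - declination (east +ve)
mag_az = 164.3 - 2.4 = 161.9 degrees

161.9 degrees


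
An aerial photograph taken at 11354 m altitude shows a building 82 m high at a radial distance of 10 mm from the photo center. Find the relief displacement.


d = h * r / H = 82 * 10 / 11354 = 0.07 mm

0.07 mm


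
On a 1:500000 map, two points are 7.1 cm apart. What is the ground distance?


ground = 7.1 cm * 500000 / 100 = 35500.0 m = 35.5 km

35.5 km


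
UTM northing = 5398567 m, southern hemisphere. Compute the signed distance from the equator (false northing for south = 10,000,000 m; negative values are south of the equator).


For southern: actual = 5398567 - 10000000 = -4601433 m

-4601433 m


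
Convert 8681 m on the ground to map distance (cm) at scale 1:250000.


map_cm = 8681 * 100 / 250000 = 3.4724 cm ≈ 3.47 cm

3.47 cm


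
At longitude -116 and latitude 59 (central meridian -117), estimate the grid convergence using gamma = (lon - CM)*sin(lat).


gamma = (-116 - -117) * sin(59) = 1 * 0.857167 = 0.857 degrees

0.857 degrees


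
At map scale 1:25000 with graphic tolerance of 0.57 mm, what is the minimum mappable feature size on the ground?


ground = 0.57 mm * 25000 / 1000 = 14.25 m

14.25 m


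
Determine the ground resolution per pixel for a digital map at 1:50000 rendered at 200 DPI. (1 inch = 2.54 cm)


pixel_cm = 2.54 / 200 = 0.0127 cm
ground = pixel_cm * 50000 / 100 = 2.54 * 50000 / (200 * 100) = 127000 / 20000 = 6.35 m

6.35 m


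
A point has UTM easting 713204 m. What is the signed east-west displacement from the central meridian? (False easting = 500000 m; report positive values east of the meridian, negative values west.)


displacement = 713204 - 500000 = 213204 m

213204 m


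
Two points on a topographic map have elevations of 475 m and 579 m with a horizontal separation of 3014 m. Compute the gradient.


gradient = (579 - 475) / 3014 = 104 / 3014 = 0.0345

0.0345


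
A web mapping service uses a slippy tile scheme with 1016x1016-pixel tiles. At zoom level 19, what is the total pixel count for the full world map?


tiles per axis = 2^19 = 524288
total tiles = 524288^2 = 274877906944
pixels per axis = 524288 * 1016 = 532676608
total pixels = 532676608^2 = 283744368710385664

283744368710385664 pixels


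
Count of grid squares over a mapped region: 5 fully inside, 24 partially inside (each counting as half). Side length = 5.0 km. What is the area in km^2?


effective squares = 5 + 24 * 0.5 = 17.0
area = 17.0 * 25.0 = 425.0 km^2

425.0 km^2


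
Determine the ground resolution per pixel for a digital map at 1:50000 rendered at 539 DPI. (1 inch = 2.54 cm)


pixel_cm = 2.54 / 539 ≈ 0.004712 cm
ground = pixel_cm * 50000 / 100 = 2.54 * 50000 / (539 * 100) = 127000 / 53900 ≈ 2.36 m

2.36 m


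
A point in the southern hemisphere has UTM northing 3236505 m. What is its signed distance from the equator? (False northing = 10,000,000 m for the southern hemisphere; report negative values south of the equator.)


For southern: actual = 3236505 - 10000000 = -6763495 m

-6763495 m


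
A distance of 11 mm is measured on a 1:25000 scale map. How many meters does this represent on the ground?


ground = 11 mm * 25000 / 1000 = 275.0 m

275.0 m


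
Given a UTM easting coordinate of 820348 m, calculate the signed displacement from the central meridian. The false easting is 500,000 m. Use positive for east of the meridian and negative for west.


displacement = 820348 - 500000 = 320348 m

320348 m


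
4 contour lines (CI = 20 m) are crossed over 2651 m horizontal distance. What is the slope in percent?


elevation change = 4 * 20 = 80 m
slope = 80 / 2651 * 100 = 3.0%

3.0%


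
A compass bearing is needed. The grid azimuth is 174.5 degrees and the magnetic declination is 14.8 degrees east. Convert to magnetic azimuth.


magnetic azimuth = grid azimuth - declination (east +ve)
mag_az = 174.5 - 14.8 = 159.7 degrees

159.7 degrees


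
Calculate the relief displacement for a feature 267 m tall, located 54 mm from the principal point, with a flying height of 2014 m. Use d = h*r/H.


d = h * r / H = 267 * 54 / 2014 = 7.16 mm

7.16 mm


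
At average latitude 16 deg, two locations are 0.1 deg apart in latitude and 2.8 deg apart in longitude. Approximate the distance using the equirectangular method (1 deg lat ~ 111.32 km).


dlat_km = 0.1 * 111.32 = 11.132
dlon_km = 2.8 * 111.32 * cos(16) ≈ 299.621
dist = sqrt(11.132^2 + 299.621^2) ≈ 299.8 km

299.8 km


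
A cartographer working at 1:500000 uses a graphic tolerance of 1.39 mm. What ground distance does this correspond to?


ground = 1.39 mm * 500000 / 1000 = 695.0 m

695.0 m


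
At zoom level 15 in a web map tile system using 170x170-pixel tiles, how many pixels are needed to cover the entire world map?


tiles per axis = 2^15 = 32768
total tiles = 32768^2 = 1073741824
pixels per axis = 32768 * 170 = 5570560
total pixels = 5570560^2 = 31031138713600

31031138713600 pixels


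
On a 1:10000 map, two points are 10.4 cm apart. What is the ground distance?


ground = 10.4 cm * 10000 / 100 = 1040.0 m = 1.04 km

1.04 km


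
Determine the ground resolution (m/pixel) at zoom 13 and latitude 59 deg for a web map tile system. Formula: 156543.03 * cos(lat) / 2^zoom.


res = 156543.03 * cos(59) / 2^13 = 156543.03 * 0.51503807 / 8192 = 9.84 m/pixel

9.84 m/pixel


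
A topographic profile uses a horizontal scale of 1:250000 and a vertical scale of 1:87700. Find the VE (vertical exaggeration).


VE = horizontal_scale / vertical_scale = 250000 / 87700 ≈ 2.9

2.9x


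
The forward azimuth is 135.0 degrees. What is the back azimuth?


back azimuth = (135.0 + 180) mod 360 = 315.0 degrees

315.0 degrees


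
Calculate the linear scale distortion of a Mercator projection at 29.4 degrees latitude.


SF = 1 / cos(29.4) = 1 / 0.871214 = 1.148

1.148


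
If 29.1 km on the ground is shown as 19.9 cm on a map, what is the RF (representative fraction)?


ground = 29.1 km = 2910000 cm; RF denominator = ground / map = 2910000 / 19.9 ≈ 146231; RF = 1:146231

1:146231


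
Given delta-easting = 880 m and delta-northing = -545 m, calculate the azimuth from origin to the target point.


az = atan2(880, -545) = 121.8 deg
adjusted to 0-360: 121.8 degrees

121.8 degrees


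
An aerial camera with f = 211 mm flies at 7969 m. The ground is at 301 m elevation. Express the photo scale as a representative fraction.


scale = f / (H - h) = 211 mm / 7668 m = 211 / 7668000 = 1:36341

1:36341


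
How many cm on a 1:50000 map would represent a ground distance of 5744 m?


map_cm = 5744 * 100 / 50000 = 11.488 cm ≈ 11.49 cm

11.49 cm


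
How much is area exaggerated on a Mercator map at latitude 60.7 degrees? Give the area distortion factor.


area_distortion = 1/cos^2(60.7) = 4.175

4.175


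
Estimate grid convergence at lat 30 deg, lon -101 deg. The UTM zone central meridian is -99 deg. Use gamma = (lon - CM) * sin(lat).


gamma = (-101 - -99) * sin(30) = -2 * 0.5 = -1.0 degrees

-1.0 degrees


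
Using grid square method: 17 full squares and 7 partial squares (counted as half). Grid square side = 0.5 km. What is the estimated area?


effective squares = 17 + 7 * 0.5 = 20.5
area = 20.5 * 0.25 = 5.125 km^2

5.125 km^2


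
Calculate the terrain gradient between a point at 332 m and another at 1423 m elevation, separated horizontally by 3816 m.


gradient = (1423 - 332) / 3816 = 1091 / 3816 = 0.2859

0.2859


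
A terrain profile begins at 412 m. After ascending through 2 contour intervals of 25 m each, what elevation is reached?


elevation = 412 + 2 * 25 = 462 m

462 m


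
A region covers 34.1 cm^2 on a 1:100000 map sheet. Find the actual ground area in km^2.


ground_area = 34.1 * (100000/100)^2 = 34100000.0 m^2 = 34.1 km^2

34.1 km^2


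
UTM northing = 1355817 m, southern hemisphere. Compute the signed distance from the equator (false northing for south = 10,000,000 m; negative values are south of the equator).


For southern: actual = 1355817 - 10000000 = -8644183 m

-8644183 m


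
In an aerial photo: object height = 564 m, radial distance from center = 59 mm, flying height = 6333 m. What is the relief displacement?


d = h * r / H = 564 * 59 / 6333 = 5.25 mm

5.25 mm


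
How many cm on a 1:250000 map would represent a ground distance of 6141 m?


map_cm = 6141 * 100 / 250000 = 2.4564 cm ≈ 2.46 cm

2.46 cm


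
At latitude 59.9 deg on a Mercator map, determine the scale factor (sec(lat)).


SF = 1 / cos(59.9) = 1 / 0.501511 = 1.994

1.994


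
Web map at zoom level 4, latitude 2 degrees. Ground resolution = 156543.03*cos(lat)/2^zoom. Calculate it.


res = 156543.03 * cos(2) / 2^4 = 156543.03 * 0.99939083 / 16 = 9777.98 m/pixel

9777.98 m/pixel


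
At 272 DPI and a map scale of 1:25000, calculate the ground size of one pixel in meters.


pixel_cm = 2.54 / 272 ≈ 0.009338 cm
ground = pixel_cm * 25000 / 100 = 2.54 * 25000 / (272 * 100) = 63500 / 27200 ≈ 2.33 m

2.33 m


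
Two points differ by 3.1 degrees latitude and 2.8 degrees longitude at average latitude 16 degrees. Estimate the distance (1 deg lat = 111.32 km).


dlat_km = 3.1 * 111.32 = 345.092
dlon_km = 2.8 * 111.32 * cos(16) ≈ 299.621
dist = sqrt(345.092^2 + 299.621^2) ≈ 457.0 km

457.0 km


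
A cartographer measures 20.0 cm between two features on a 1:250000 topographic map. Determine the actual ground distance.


ground = 20.0 cm * 250000 / 100 = 50000.0 m = 50.0 km

50.0 km


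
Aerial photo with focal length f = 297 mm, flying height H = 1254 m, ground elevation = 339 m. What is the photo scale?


scale = f / (H - h) = 297 mm / 915 m = 297 / 915000 = 1:3081

1:3081


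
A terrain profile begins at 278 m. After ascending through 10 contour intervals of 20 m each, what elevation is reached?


elevation = 278 + 10 * 20 = 478 m

478 m


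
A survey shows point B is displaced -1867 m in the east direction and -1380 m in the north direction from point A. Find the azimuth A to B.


az = atan2(-1867, -1380) = -126.5 deg
adjusted to 0-360: 233.5 degrees

233.5 degrees


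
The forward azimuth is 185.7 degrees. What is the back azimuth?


back azimuth = (185.7 + 180) mod 360 = 5.7 degrees

5.7 degrees


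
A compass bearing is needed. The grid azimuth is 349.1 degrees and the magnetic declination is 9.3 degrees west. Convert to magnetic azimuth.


magnetic azimuth = grid azimuth - declination (east +ve)
mag_az = 349.1 - -9.3 = 358.4 degrees

358.4 degrees


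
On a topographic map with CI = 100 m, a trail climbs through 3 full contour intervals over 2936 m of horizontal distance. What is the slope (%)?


elevation change = 3 * 100 = 300 m
slope = 300 / 2936 * 100 = 10.2%

10.2%


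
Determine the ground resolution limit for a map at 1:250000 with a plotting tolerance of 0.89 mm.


ground = 0.89 mm * 250000 / 1000 = 222.5 m

222.5 m


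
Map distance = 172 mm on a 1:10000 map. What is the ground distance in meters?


ground = 172 mm * 10000 / 1000 = 1720.0 m

1720.0 m


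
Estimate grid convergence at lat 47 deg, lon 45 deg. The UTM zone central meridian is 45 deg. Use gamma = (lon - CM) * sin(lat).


gamma = (45 - 45) * sin(47) = 0 * 0.731354 = 0.0 degrees

0.0 degrees


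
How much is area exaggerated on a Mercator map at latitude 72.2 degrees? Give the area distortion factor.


area_distortion = 1/cos^2(72.2) = 10.701

10.701


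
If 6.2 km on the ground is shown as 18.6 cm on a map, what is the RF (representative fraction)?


ground = 6.2 km = 620000 cm; RF denominator = ground / map = 620000 / 18.6 ≈ 33333; RF = 1:33333

1:33333


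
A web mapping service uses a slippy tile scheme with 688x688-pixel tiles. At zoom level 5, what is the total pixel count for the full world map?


tiles per axis = 2^5 = 32
total tiles = 32^2 = 1024
pixels per axis = 32 * 688 = 22016
total pixels = 22016^2 = 484704256

484704256 pixels


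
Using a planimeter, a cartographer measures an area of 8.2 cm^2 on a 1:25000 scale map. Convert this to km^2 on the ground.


ground_area = 8.2 * (25000/100)^2 = 512500.0 m^2 = 0.5125 km^2 ≈ 0.513 km^2

0.513 km^2


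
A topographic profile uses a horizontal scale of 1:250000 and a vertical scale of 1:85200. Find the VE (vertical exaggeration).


VE = horizontal_scale / vertical_scale = 250000 / 85200 ≈ 2.9

2.9x


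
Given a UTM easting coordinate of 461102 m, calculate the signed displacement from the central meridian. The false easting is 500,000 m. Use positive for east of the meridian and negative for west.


displacement = 461102 - 500000 = -38898 m

-38898 m


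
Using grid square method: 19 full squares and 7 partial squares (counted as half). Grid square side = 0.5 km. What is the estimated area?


effective squares = 19 + 7 * 0.5 = 22.5
area = 22.5 * 0.25 = 5.625 km^2

5.625 km^2


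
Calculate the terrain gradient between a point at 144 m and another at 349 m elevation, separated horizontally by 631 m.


gradient = (349 - 144) / 631 = 205 / 631 = 0.3249

0.3249


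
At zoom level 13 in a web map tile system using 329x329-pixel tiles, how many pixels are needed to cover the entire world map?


tiles per axis = 2^13 = 8192
total tiles = 8192^2 = 67108864
pixels per axis = 8192 * 329 = 2695168
total pixels = 2695168^2 = 7263930548224

7263930548224 pixels


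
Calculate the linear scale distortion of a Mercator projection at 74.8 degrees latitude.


SF = 1 / cos(74.8) = 1 / 0.262189 = 3.814

3.814


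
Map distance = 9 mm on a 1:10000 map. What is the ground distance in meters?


ground = 9 mm * 10000 / 1000 = 90.0 m

90.0 m


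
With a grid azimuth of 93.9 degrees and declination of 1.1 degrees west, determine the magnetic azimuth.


magnetic azimuth = grid azimuth - declination (east +ve)
mag_az = 93.9 - -1.1 = 95.0 degrees

95.0 degrees


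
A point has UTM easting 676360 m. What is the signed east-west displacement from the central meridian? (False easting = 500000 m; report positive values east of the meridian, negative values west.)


displacement = 676360 - 500000 = 176360 m

176360 m


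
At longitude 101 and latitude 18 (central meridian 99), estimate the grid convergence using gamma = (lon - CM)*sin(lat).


gamma = (101 - 99) * sin(18) = 2 * 0.309017 = 0.618 degrees

0.618 degrees


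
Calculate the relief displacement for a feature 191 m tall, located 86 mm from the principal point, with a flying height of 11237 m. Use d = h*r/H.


d = h * r / H = 191 * 86 / 11237 = 1.46 mm

1.46 mm


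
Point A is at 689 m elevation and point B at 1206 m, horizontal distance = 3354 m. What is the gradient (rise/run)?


gradient = (1206 - 689) / 3354 = 517 / 3354 = 0.1541

0.1541


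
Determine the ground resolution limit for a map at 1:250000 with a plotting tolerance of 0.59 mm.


ground = 0.59 mm * 250000 / 1000 = 147.5 m

147.5 m


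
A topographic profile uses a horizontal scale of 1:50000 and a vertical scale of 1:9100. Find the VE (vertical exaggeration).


VE = horizontal_scale / vertical_scale = 50000 / 9100 ≈ 5.5

5.5x


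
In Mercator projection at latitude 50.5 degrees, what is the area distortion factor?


area_distortion = 1/cos^2(50.5) = 2.472

2.472


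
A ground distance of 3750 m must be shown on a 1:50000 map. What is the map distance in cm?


map_cm = 3750 * 100 / 50000 = 7.5 cm

7.5 cm


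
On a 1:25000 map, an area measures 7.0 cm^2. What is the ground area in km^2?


ground_area = 7.0 * (25000/100)^2 = 437500.0 m^2 = 0.4375 km^2 ≈ 0.438 km^2

0.438 km^2


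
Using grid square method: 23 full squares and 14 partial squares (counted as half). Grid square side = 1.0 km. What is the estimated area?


effective squares = 23 + 14 * 0.5 = 30.0
area = 30.0 * 1.0 = 30.0 km^2

30.0 km^2


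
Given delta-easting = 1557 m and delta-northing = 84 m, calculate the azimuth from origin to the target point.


az = atan2(1557, 84) = 86.9 deg
adjusted to 0-360: 86.9 degrees

86.9 degrees


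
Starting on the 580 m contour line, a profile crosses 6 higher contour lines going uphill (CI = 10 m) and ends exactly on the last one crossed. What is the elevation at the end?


elevation = 580 + 6 * 10 = 640 m

640 m


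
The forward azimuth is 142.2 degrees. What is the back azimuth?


back azimuth = (142.2 + 180) mod 360 = 322.2 degrees

322.2 degrees


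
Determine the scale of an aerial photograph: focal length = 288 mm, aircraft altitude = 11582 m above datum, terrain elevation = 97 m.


scale = f / (H - h) = 288 mm / 11485 m = 288 / 11485000 = 1:39878

1:39878


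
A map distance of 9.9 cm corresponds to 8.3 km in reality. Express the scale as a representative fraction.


ground = 8.3 km = 830000 cm; RF denominator = ground / map = 830000 / 9.9 ≈ 83838; RF = 1:83838

1:83838


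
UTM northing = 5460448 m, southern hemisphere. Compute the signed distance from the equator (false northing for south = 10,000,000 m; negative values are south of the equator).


For southern: actual = 5460448 - 10000000 = -4539552 m

-4539552 m


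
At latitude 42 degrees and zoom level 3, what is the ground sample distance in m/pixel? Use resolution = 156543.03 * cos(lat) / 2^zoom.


res = 156543.03 * cos(42) / 2^3 = 156543.03 * 0.74314483 / 8 = 14541.77 m/pixel

14541.77 m/pixel


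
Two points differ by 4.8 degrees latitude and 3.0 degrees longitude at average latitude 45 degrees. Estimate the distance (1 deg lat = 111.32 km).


dlat_km = 4.8 * 111.32 = 534.336
dlon_km = 3.0 * 111.32 * cos(45) ≈ 236.145
dist = sqrt(534.336^2 + 236.145^2) ≈ 584.2 km

584.2 km


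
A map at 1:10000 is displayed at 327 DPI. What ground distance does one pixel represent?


pixel_cm = 2.54 / 327 ≈ 0.007768 cm
ground = pixel_cm * 10000 / 100 = 2.54 * 10000 / (327 * 100) = 25400 / 32700 ≈ 0.78 m

0.78 m


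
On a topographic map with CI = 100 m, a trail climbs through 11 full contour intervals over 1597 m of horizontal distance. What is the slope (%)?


elevation change = 11 * 100 = 1100 m
slope = 1100 / 1597 * 100 = 68.9%

68.9%


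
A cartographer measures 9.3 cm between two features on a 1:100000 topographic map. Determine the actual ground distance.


ground = 9.3 cm * 100000 / 100 = 9300.0 m = 9.3 km

9.3 km


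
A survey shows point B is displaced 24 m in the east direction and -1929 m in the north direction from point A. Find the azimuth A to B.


az = atan2(24, -1929) = 179.3 deg
adjusted to 0-360: 179.3 degrees

179.3 degrees


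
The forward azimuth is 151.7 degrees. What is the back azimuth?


back azimuth = (151.7 + 180) mod 360 = 331.7 degrees

331.7 degrees


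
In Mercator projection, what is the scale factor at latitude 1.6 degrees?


SF = 1 / cos(1.6) = 1 / 0.99961 = 1.0

1.0


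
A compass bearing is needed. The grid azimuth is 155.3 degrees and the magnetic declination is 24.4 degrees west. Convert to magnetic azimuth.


magnetic azimuth = grid azimuth - declination (east +ve)
mag_az = 155.3 - -24.4 = 179.7 degrees

179.7 degrees


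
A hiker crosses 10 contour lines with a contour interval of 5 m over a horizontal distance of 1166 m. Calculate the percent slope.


elevation change = 10 * 5 = 50 m
slope = 50 / 1166 * 100 = 4.3%

4.3%


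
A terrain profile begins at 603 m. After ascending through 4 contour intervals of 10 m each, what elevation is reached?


elevation = 603 + 4 * 10 = 643 m

643 m


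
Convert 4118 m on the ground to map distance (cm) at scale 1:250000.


map_cm = 4118 * 100 / 250000 = 1.6472 cm ≈ 1.65 cm

1.65 cm


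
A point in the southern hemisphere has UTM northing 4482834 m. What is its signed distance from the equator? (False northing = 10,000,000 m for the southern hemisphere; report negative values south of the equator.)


For southern: actual = 4482834 - 10000000 = -5517166 m

-5517166 m


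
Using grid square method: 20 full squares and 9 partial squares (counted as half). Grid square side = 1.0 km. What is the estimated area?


effective squares = 20 + 9 * 0.5 = 24.5
area = 24.5 * 1.0 = 24.5 km^2

24.5 km^2


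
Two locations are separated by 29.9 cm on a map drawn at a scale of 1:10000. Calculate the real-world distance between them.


ground = 29.9 cm * 10000 / 100 = 2990.0 m = 2.99 km

2.99 km


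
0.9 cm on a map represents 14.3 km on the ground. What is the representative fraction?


ground = 14.3 km = 1430000 cm; RF denominator = ground / map = 1430000 / 0.9 ≈ 1588889; RF = 1:1588889

1:1588889


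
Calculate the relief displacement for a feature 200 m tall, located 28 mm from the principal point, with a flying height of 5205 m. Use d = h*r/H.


d = h * r / H = 200 * 28 / 5205 = 1.08 mm

1.08 mm


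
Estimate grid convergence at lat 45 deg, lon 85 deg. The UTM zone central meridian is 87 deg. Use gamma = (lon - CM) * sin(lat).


gamma = (85 - 87) * sin(45) = -2 * 0.707107 = -1.414 degrees

-1.414 degrees


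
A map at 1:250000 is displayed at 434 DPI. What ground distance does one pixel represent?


pixel_cm = 2.54 / 434 ≈ 0.005853 cm
ground = pixel_cm * 250000 / 100 = 2.54 * 250000 / (434 * 100) = 635000 / 43400 ≈ 14.63 m

14.63 m


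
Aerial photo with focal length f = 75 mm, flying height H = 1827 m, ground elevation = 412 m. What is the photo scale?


scale = f / (H - h) = 75 mm / 1415 m = 75 / 1415000 = 1:18867

1:18867


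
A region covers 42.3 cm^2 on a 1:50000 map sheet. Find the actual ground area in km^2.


ground_area = 42.3 * (50000/100)^2 = 10575000.0 m^2 = 10.575 km^2

10.575 km^2


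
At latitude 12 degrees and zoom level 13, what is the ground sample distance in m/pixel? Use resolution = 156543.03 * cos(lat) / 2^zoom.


res = 156543.03 * cos(12) / 2^13 = 156543.03 * 0.9781476 / 8192 = 18.69 m/pixel

18.69 m/pixel


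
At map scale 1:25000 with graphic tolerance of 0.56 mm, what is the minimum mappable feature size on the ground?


ground = 0.56 mm * 25000 / 1000 = 14.0 m

14.0 m


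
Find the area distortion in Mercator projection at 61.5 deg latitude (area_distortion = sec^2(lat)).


area_distortion = 1/cos^2(61.5) = 4.392

4.392


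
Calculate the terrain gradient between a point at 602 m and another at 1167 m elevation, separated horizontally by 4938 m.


gradient = (1167 - 602) / 4938 = 565 / 4938 = 0.1144

0.1144


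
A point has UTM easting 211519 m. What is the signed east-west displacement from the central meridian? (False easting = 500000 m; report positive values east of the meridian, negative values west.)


displacement = 211519 - 500000 = -288481 m

-288481 m


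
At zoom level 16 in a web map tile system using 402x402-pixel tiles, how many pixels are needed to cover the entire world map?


tiles per axis = 2^16 = 65536
total tiles = 65536^2 = 4294967296
pixels per axis = 65536 * 402 = 26345472
total pixels = 26345472^2 = 694083894902784

694083894902784 pixels


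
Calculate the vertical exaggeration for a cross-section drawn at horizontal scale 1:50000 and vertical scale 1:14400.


VE = horizontal_scale / vertical_scale = 50000 / 14400 ≈ 3.5

3.5x


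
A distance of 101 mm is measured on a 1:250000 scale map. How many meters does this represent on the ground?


ground = 101 mm * 250000 / 1000 = 25250.0 m

25250.0 m


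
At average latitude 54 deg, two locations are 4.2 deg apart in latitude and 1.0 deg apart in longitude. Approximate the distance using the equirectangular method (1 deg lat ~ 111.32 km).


dlat_km = 4.2 * 111.32 = 467.544
dlon_km = 1.0 * 111.32 * cos(54) ≈ 65.432
dist = sqrt(467.544^2 + 65.432^2) ≈ 472.1 km

472.1 km


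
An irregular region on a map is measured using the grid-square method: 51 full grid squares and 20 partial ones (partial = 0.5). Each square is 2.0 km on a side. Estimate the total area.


effective squares = 51 + 20 * 0.5 = 61.0
area = 61.0 * 4.0 = 244.0 km^2

244.0 km^2


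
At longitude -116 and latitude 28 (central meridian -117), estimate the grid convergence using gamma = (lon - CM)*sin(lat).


gamma = (-116 - -117) * sin(28) = 1 * 0.469472 = 0.469 degrees

0.469 degrees


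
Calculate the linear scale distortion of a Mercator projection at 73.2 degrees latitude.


SF = 1 / cos(73.2) = 1 / 0.289032 = 3.46

3.46


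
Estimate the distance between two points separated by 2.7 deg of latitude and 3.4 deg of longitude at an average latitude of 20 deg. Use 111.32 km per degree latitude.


dlat_km = 2.7 * 111.32 = 300.564
dlon_km = 3.4 * 111.32 * cos(20) ≈ 355.662
dist = sqrt(300.564^2 + 355.662^2) ≈ 465.7 km

465.7 km


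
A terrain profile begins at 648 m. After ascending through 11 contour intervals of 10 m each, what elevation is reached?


elevation = 648 + 11 * 10 = 758 m

758 m


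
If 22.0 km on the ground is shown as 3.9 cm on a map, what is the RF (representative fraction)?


ground = 22.0 km = 2200000 cm; RF denominator = ground / map = 2200000 / 3.9 ≈ 564103; RF = 1:564103

1:564103


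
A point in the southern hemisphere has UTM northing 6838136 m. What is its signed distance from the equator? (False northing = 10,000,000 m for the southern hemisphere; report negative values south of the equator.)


For southern: actual = 6838136 - 10000000 = -3161864 m

-3161864 m


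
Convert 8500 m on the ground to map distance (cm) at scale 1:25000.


map_cm = 8500 * 100 / 25000 = 34.0 cm

34.0 cm


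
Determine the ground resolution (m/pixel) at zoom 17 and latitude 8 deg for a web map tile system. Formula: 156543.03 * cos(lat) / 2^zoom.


res = 156543.03 * cos(8) / 2^17 = 156543.03 * 0.99026807 / 131072 = 1.18 m/pixel

1.18 m/pixel


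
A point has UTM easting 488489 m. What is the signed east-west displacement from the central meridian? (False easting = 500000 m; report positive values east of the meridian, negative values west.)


displacement = 488489 - 500000 = -11511 m

-11511 m


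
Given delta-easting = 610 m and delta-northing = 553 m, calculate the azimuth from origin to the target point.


az = atan2(610, 553) = 47.8 deg
adjusted to 0-360: 47.8 degrees

47.8 degrees


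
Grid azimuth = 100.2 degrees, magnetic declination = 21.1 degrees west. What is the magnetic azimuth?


magnetic azimuth = grid azimuth - declination (east +ve)
mag_az = 100.2 - -21.1 = 121.3 degrees

121.3 degrees


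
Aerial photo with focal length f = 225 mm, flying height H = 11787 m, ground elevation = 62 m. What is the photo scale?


scale = f / (H - h) = 225 mm / 11725 m = 225 / 11725000 = 1:52111

1:52111


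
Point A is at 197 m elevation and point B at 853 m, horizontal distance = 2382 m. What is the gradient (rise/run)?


gradient = (853 - 197) / 2382 = 656 / 2382 = 0.2754

0.2754


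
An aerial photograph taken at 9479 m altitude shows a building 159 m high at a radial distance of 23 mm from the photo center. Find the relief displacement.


d = h * r / H = 159 * 23 / 9479 = 0.39 mm

0.39 mm


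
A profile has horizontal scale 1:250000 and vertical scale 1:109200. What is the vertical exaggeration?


VE = horizontal_scale / vertical_scale = 250000 / 109200 ≈ 2.3

2.3x


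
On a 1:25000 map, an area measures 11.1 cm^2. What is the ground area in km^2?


ground_area = 11.1 * (25000/100)^2 = 693750.0 m^2 = 0.69375 km^2 ≈ 0.694 km^2

0.694 km^2


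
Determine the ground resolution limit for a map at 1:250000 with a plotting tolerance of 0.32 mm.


ground = 0.32 mm * 250000 / 1000 = 80.0 m

80.0 m


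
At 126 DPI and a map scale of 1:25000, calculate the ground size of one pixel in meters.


pixel_cm = 2.54 / 126 ≈ 0.020159 cm
ground = pixel_cm * 25000 / 100 = 2.54 * 25000 / (126 * 100) = 63500 / 12600 ≈ 5.04 m

5.04 m


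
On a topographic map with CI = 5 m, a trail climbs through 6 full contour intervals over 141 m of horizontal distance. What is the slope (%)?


elevation change = 6 * 5 = 30 m
slope = 30 / 141 * 100 = 21.3%

21.3%


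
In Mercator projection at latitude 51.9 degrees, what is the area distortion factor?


area_distortion = 1/cos^2(51.9) = 2.627

2.627


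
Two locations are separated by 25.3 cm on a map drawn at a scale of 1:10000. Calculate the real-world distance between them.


ground = 25.3 cm * 10000 / 100 = 2530.0 m = 2.53 km

2.53 km


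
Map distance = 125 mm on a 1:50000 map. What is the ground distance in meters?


ground = 125 mm * 50000 / 1000 = 6250.0 m

6250.0 m


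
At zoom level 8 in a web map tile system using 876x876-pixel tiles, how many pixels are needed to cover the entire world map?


tiles per axis = 2^8 = 256
total tiles = 256^2 = 65536
pixels per axis = 256 * 876 = 224256
total pixels = 224256^2 = 50290753536

50290753536 pixels


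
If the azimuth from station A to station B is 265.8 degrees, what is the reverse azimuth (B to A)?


back azimuth = (265.8 + 180) mod 360 = 85.8 degrees

85.8 degrees


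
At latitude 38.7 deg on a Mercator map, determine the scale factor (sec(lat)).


SF = 1 / cos(38.7) = 1 / 0.78043 = 1.281

1.281


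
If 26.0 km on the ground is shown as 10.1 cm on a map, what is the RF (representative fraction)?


ground = 26.0 km = 2600000 cm; RF denominator = ground / map = 2600000 / 10.1 ≈ 257426; RF = 1:257426

1:257426


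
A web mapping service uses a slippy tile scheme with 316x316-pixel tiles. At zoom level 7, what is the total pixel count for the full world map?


tiles per axis = 2^7 = 128
total tiles = 128^2 = 16384
pixels per axis = 128 * 316 = 40448
total pixels = 40448^2 = 1636040704

1636040704 pixels


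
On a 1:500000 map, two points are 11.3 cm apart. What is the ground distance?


ground = 11.3 cm * 500000 / 100 = 56500.0 m = 56.5 km

56.5 km


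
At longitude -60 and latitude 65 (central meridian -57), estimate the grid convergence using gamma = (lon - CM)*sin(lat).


gamma = (-60 - -57) * sin(65) = -3 * 0.906308 = -2.719 degrees

-2.719 degrees


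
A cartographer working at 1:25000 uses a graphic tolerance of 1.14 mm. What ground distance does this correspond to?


ground = 1.14 mm * 25000 / 1000 = 28.5 m

28.5 m


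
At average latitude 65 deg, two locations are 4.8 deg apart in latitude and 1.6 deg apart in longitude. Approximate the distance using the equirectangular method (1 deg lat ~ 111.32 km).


dlat_km = 4.8 * 111.32 = 534.336
dlon_km = 1.6 * 111.32 * cos(65) ≈ 75.273
dist = sqrt(534.336^2 + 75.273^2) ≈ 539.6 km

539.6 km


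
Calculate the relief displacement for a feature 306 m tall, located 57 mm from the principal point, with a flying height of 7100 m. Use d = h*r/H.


d = h * r / H = 306 * 57 / 7100 = 2.46 mm

2.46 mm


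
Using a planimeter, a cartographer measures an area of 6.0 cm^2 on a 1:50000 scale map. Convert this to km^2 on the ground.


ground_area = 6.0 * (50000/100)^2 = 1500000.0 m^2 = 1.5 km^2

1.5 km^2


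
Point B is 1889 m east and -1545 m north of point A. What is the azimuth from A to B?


az = atan2(1889, -1545) = 129.3 deg
adjusted to 0-360: 129.3 degrees

129.3 degrees


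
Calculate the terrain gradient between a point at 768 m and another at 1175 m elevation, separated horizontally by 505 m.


gradient = (1175 - 768) / 505 = 407 / 505 = 0.8059

0.8059


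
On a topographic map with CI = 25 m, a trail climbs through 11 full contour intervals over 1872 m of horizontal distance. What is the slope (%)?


elevation change = 11 * 25 = 275 m
slope = 275 / 1872 * 100 = 14.7%

14.7%


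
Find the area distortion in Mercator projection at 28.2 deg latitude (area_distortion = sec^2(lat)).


area_distortion = 1/cos^2(28.2) = 1.288

1.288


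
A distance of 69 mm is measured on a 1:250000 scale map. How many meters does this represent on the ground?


ground = 69 mm * 250000 / 1000 = 17250.0 m

17250.0 m


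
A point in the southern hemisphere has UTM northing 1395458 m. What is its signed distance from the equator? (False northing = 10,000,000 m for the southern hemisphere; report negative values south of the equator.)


For southern: actual = 1395458 - 10000000 = -8604542 m

-8604542 m


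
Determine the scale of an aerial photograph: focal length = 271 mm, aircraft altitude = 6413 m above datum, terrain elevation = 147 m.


scale = f / (H - h) = 271 mm / 6266 m = 271 / 6266000 = 1:23122

1:23122


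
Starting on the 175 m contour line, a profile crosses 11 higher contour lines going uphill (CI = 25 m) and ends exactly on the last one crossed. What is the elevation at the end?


elevation = 175 + 11 * 25 = 450 m

450 m


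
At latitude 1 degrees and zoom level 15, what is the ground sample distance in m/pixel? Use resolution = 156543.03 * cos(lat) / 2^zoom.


res = 156543.03 * cos(1) / 2^15 = 156543.03 * 0.9998477 / 32768 = 4.78 m/pixel

4.78 m/pixel


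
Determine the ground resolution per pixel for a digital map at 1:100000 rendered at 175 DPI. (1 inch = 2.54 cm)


pixel_cm = 2.54 / 175 ≈ 0.014514 cm
ground = pixel_cm * 100000 / 100 = 2.54 * 100000 / (175 * 100) = 254000 / 17500 ≈ 14.51 m

14.51 m


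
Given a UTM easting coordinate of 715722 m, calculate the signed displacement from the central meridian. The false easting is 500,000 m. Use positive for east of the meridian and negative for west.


displacement = 715722 - 500000 = 215722 m

215722 m
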